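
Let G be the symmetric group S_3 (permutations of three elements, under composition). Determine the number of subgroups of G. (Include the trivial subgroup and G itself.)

|G| = 6, so by Lagrange every subgroup order divides 6. Divisors: 1, 2, 3, 6.
Subgroups by order — order 1: 1; order 2: 3; order 3: 1; order 6: 1.
Total: 1 + 3 + 1 + 1 = 6.

6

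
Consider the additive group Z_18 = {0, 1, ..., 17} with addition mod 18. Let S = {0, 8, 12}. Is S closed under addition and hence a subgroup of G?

8 ∈ S but its inverse 10 ∉ S, so S is not a subgroup.

No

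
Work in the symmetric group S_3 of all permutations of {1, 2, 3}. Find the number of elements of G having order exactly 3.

2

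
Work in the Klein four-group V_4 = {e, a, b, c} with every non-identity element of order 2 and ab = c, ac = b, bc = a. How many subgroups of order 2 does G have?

3

|G| = 4 and 2 | 4, so subgroups of order 2 are possible by Lagrange.
The subgroups of order 2 are: {e, a}; {e, b}; {e, c}.
So G has 3 subgroups of order 2.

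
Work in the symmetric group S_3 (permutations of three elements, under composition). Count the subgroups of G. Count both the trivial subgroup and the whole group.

6

|G| = 6, so by Lagrange every subgroup order divides 6. Divisors: 1, 2, 3, 6.
Subgroups by order — order 1: 1; order 2: 3; order 3: 1; order 6: 1.
Total: 1 + 3 + 1 + 1 = 6.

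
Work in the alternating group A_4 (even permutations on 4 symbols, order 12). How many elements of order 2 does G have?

The elements of order 2 are: (1 2)(3 4), (1 3)(2 4), (1 4)(2 3).
That's 3.

3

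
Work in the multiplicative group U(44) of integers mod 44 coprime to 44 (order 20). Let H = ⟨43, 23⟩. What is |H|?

4

|⟨43⟩| = 2 and |⟨23⟩| = 2, so |H| is a multiple of lcm(2, 2) = 2 and divides |G| = 20.
Closing under the operation: H = {1, 21, 23, 43}, so |H| = 4.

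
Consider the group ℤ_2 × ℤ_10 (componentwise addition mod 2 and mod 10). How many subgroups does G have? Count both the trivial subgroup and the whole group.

10

|G| = 20, so by Lagrange every subgroup order divides 20. Divisors: 1, 2, 4, 5, 10, 20.
Subgroups by order — order 1: 1; order 2: 3; order 4: 1; order 5: 1; order 10: 3; order 20: 1.
Total: 1 + 3 + 1 + 1 + 3 + 1 = 10.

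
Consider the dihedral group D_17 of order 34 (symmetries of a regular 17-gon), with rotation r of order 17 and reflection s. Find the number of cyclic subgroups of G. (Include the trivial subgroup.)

19

Group the elements of G by the cyclic subgroup they generate; each cyclic subgroup of order d accounts for φ(d) elements.
Cyclic subgroups by order — order 1: 1; order 2: 17; order 17: 1.
Total: 19.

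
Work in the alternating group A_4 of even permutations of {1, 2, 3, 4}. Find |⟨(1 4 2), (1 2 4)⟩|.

3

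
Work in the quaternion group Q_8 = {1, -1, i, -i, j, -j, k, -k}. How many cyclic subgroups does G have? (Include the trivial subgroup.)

5

Group the elements of G by the cyclic subgroup they generate; each cyclic subgroup of order d accounts for φ(d) elements.
Cyclic subgroups by order — order 1: 1; order 2: 1; order 4: 3.
Total: 5.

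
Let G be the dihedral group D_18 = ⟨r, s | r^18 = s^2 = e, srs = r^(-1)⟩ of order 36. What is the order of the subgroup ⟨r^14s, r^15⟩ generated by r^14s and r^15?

12

|⟨r^14s⟩| = 2 and |⟨r^15⟩| = 6, so |H| is a multiple of lcm(2, 6) = 6 and divides |G| = 36.
Closing under the operation: H = {e, r^3, r^6, r^9, r^12, r^15, r^2s, r^5s, r^8s, r^11s, r^14s, r^17s}, so |H| = 12.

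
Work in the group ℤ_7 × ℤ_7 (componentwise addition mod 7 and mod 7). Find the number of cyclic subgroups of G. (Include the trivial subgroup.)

A cyclic subgroup of order d is generated by each of its φ(d) elements of order d, so the cyclic subgroups of order d number (#elements of order d)/φ(d).
Cyclic subgroups by order — order 1: 1; order 7: 8.
Total: 9.

9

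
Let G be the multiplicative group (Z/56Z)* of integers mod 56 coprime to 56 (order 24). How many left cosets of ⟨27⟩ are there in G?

12

|⟨27⟩| = 2 and |G| = 24.
By Lagrange, [G : H] = |G|/|H| = 24/2 = 12.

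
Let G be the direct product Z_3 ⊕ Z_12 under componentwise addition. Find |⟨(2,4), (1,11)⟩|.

12

|⟨(2,4)⟩| = 3 and |⟨(1,11)⟩| = 12, so |H| is a multiple of lcm(3, 12) = 12 and divides |G| = 36.
Closing under the operation: H = {(0,0), (0,3), (0,6), (0,9), (1,2), (1,5), (1,8), (1,11), (2,1), (2,4), (2,7), (2,10)}, so |H| = 12.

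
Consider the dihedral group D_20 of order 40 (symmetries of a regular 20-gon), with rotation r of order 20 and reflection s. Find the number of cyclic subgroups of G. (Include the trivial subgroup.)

Group the elements of G by the cyclic subgroup they generate; each cyclic subgroup of order d accounts for φ(d) elements.
Cyclic subgroups by order — order 1: 1; order 2: 21; order 4: 1; order 5: 1; order 10: 1; order 20: 1.
Total: 26.

26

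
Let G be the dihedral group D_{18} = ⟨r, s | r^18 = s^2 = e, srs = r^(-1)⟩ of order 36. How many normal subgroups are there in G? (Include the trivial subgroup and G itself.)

G has 45 subgroups. Checking conjugation-invariance by order — order 1: 1/1 normal; order 2: 1/19 normal; order 3: 1/1 normal; order 4: 0/9 normal; order 6: 1/7 normal; order 9: 1/1 normal; order 12: 0/3 normal; order 18: 3/3 normal; order 36: 1/1 normal.
Total normal subgroups: 9.

9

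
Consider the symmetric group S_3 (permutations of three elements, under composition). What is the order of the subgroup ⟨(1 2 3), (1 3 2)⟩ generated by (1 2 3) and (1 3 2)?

|⟨(1 2 3)⟩| = 3 and |⟨(1 3 2)⟩| = 3, so |H| is a multiple of lcm(3, 3) = 3 and divides |G| = 6.
Closing under the operation: H = {e, (1 2 3), (1 3 2)}, so |H| = 3.

3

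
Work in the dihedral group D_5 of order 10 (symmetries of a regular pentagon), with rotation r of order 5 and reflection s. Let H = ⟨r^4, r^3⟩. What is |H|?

5

|⟨r^4⟩| = 5 and |⟨r^3⟩| = 5, so |H| is a multiple of lcm(5, 5) = 5 and divides |G| = 10.
Closing under the operation: H = {e, r, r^2, r^3, r^4}, so |H| = 5.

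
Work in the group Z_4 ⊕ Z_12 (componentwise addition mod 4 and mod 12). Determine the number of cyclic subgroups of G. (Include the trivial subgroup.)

A cyclic subgroup of order d is generated by each of its φ(d) elements of order d, so the cyclic subgroups of order d number (#elements of order d)/φ(d).
Cyclic subgroups by order — order 1: 1; order 2: 3; order 3: 1; order 4: 6; order 6: 3; order 12: 6.
Total: 20.

20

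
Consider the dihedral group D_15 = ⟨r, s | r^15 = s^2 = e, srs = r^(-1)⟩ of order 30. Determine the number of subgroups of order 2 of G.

|G| = 30 and 2 | 30, so subgroups of order 2 are possible by Lagrange.
The subgroups of order 2 are: {e, r^10s}; {e, r^11s}; {e, r^12s}; {e, r^13s}; … (15 in all).
So G has 15 subgroups of order 2.

15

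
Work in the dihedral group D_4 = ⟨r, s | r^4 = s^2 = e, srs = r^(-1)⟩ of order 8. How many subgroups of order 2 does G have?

5

|G| = 8 and 2 | 8, so subgroups of order 2 are possible by Lagrange.
The subgroups of order 2 are: {e, r^2}; {e, r^2s}; {e, r^3s}; {e, rs}; … (5 in all).
So G has 5 subgroups of order 2.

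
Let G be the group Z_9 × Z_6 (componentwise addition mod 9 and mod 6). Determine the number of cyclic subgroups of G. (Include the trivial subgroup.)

Group the elements of G by the cyclic subgroup they generate; each cyclic subgroup of order d accounts for φ(d) elements.
Cyclic subgroups by order — order 1: 1; order 2: 1; order 3: 4; order 6: 4; order 9: 3; order 18: 3.
Total: 16.

16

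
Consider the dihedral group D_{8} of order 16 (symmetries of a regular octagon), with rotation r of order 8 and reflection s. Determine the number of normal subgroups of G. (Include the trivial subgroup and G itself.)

7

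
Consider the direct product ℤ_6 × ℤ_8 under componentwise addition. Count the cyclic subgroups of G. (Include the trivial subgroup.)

16

Each element a generates a cyclic subgroup ⟨a⟩; distinct elements may generate the same one (a cyclic group of order d has φ(d) generators).
Cyclic subgroups by order — order 1: 1; order 2: 3; order 3: 1; order 4: 2; order 6: 3; order 8: 2; order 12: 2; order 24: 2.
Total: 16.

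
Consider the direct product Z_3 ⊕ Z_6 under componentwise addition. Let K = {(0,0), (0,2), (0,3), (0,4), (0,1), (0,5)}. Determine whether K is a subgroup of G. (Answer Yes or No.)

Yes

|K| = 6 divides |G| = 18, consistent with Lagrange.
K contains the identity, every element's inverse is in K, and K is closed under +: it is a subgroup.
In fact K = ⟨(0,1)⟩.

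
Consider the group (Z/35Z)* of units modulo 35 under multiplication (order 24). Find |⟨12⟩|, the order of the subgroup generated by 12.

12

Compute successive powers of 12 mod 35: 12, 4, 13, 16, 17, 29, 33, 11, …; 12^12 ≡ 1 (mod 35).
So |⟨12⟩| = 12.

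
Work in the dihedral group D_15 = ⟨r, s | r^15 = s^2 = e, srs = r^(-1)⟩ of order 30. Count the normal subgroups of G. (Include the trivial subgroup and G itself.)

G has 28 subgroups. Checking conjugation-invariance by order — order 1: 1/1 normal; order 2: 0/15 normal; order 3: 1/1 normal; order 5: 1/1 normal; order 6: 0/5 normal; order 10: 0/3 normal; order 15: 1/1 normal; order 30: 1/1 normal.
Total normal subgroups: 5.

5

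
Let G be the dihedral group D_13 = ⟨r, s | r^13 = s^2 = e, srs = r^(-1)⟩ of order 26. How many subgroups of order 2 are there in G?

|G| = 26 and 2 | 26, so subgroups of order 2 are possible by Lagrange.
The subgroups of order 2 are: {e, r^10s}; {e, r^11s}; {e, r^12s}; {e, r^2s}; … (13 in all).
So G has 13 subgroups of order 2.

13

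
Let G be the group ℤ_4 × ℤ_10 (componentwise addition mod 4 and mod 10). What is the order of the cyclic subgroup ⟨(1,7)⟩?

20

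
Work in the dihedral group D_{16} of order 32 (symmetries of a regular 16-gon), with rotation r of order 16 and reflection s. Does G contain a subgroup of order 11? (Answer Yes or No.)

11 does not divide |G| = 32, so by Lagrange no subgroup of order 11 exists.

No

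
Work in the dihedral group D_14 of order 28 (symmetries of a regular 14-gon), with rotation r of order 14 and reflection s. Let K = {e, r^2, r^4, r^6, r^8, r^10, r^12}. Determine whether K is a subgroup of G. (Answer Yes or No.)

|K| = 7 divides |G| = 28, consistent with Lagrange.
K contains the identity, every element's inverse is in K, and K is closed under ·: it is a subgroup.
In fact K = ⟨r^4⟩.

Yes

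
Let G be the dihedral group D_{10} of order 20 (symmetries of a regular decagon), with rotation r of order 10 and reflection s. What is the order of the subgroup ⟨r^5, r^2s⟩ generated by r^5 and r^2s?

4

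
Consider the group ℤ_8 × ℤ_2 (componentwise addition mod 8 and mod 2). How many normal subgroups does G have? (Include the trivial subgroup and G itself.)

G is abelian, so every subgroup is normal.
G has 11 subgroups in total, hence 11 normal subgroups.

11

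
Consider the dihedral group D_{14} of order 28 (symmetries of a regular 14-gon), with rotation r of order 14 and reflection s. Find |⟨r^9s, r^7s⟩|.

|⟨r^9s⟩| = 2 and |⟨r^7s⟩| = 2, so |H| is a multiple of lcm(2, 2) = 2 and divides |G| = 28.
Closing under the operation: H = {e, r^2, r^4, r^6, r^8, r^10, r^12, rs, r^3s, r^5s, r^7s, r^9s, r^11s, r^13s}, so |H| = 14.

14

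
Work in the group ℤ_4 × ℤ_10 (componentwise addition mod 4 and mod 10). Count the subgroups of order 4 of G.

3

|G| = 40 and 4 | 40, so subgroups of order 4 are possible by Lagrange.
The subgroups of order 4 are: {(0,0), (0,5), (2,0), (2,5)}; {(0,0), (1,0), (2,0), (3,0)}; {(0,0), (1,5), (2,0), (3,5)}.
So G has 3 subgroups of order 4.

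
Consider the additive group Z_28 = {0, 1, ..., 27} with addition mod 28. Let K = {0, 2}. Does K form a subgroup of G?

2 ∈ K but its inverse 26 ∉ K, so K is not a subgroup.

No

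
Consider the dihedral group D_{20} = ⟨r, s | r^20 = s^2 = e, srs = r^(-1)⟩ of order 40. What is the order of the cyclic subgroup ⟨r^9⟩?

Computing powers of r^9: the smallest k with (r^9)^k = e is k = 20.

20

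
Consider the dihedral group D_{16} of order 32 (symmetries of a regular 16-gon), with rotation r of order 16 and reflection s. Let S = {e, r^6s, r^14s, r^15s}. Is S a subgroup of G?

Closure fails: r^14s · r^6s = r^8 ∉ S. So S is not a subgroup.

No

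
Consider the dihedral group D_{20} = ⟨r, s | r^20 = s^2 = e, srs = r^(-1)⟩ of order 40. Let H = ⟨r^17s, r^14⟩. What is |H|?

|⟨r^17s⟩| = 2 and |⟨r^14⟩| = 10, so |H| is a multiple of lcm(2, 10) = 10 and divides |G| = 40.
Closing under the operation: H = {e, r^2, r^4, r^6, r^8, r^10, r^12, r^14, r^16, r^18, rs, r^3s, r^5s, r^7s, r^9s, r^11s, r^13s, r^15s, r^17s, r^19s}, so |H| = 20.

20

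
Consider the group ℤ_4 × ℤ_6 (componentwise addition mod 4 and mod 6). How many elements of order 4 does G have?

4

An element (a,b) has order lcm(ord(a), ord(b)); count pairs with lcm equal to 4.
Enumerating gives 4 such elements.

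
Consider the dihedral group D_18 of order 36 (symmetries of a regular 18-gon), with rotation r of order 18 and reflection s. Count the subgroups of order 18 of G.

3

|G| = 36 and 18 | 36, so subgroups of order 18 are possible by Lagrange.
The subgroups of order 18 are: {e, r, r^2, r^3, r^4, r^5, r^6, r^7, r^8, r^9, r^10, r^11, r^12, r^13, r^14, r^15, r^16, r^17}; {e, r^2, r^4, r^6, r^8, r^10, r^12, r^14, r^16, s, r^2s, r^4s, r^6s, r^8s, r^10s, r^12s, r^14s, r^16s}; {e, r^2, r^4, r^6, r^8, r^10, r^12, r^14, r^16, rs, r^3s, r^5s, r^7s, r^9s, r^11s, r^13s, r^15s, r^17s}.
So G has 3 subgroups of order 18.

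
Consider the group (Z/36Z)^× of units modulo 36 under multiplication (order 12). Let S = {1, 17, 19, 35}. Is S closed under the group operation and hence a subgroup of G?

Yes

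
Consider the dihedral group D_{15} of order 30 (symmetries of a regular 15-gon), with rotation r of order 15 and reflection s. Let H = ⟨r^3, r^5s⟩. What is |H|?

10

|⟨r^3⟩| = 5 and |⟨r^5s⟩| = 2, so |H| is a multiple of lcm(5, 2) = 10 and divides |G| = 30.
Closing under the operation: H = {e, r^3, r^6, r^9, r^12, r^2s, r^5s, r^8s, r^11s, r^14s}, so |H| = 10.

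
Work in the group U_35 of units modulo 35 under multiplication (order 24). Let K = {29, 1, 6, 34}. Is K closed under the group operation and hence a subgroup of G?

Yes

|K| = 4 divides |G| = 24, consistent with Lagrange.
K contains the identity, every element's inverse is in K, and K is closed under ·: it is a subgroup.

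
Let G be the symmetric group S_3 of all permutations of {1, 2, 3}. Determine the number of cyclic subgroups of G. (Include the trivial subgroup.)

Group the elements of G by the cyclic subgroup they generate; each cyclic subgroup of order d accounts for φ(d) elements.
Cyclic subgroups by order — order 1: 1; order 2: 3; order 3: 1.
Total: 5.

5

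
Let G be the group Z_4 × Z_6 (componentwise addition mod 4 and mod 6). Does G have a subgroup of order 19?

19 does not divide |G| = 24, so by Lagrange no subgroup of order 19 exists.

No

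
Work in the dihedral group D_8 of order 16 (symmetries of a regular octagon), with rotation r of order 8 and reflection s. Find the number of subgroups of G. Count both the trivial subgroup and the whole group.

|G| = 16, so by Lagrange every subgroup order divides 16. Divisors: 1, 2, 4, 8, 16.
Subgroups by order — order 1: 1; order 2: 9; order 4: 5; order 8: 3; order 16: 1.
Total: 1 + 9 + 5 + 3 + 1 = 19.

19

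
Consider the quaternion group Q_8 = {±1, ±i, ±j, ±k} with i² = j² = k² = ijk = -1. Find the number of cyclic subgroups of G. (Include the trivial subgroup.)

5

A cyclic subgroup of order d is generated by each of its φ(d) elements of order d, so the cyclic subgroups of order d number (#elements of order d)/φ(d).
Cyclic subgroups by order — order 1: 1; order 2: 1; order 4: 3.
Total: 5.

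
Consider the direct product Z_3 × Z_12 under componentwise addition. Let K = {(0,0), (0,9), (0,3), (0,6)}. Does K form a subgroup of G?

Yes

|K| = 4 divides |G| = 36, consistent with Lagrange.
K contains the identity, every element's inverse is in K, and K is closed under +: it is a subgroup.
In fact K = ⟨(0,3)⟩.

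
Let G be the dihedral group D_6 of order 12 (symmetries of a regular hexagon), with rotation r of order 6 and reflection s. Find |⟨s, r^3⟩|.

|⟨s⟩| = 2 and |⟨r^3⟩| = 2, so |H| is a multiple of lcm(2, 2) = 2 and divides |G| = 12.
Closing under the operation: H = {e, r^3, s, r^3s}, so |H| = 4.

4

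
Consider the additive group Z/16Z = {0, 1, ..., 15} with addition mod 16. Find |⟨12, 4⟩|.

|⟨12⟩| = 4 and |⟨4⟩| = 4, so |H| is a multiple of lcm(4, 4) = 4 and divides |G| = 16.
Closing under the operation: H = {0, 4, 8, 12}, so |H| = 4.

4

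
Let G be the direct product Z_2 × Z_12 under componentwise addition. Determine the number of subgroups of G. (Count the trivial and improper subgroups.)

16

|G| = 24, so by Lagrange every subgroup order divides 24. Divisors: 1, 2, 3, 4, 6, 8, 12, 24.
Subgroups by order — order 1: 1; order 2: 3; order 3: 1; order 4: 3; order 6: 3; order 8: 1; order 12: 3; order 24: 1.
Total: 1 + 3 + 1 + 3 + 3 + 1 + 3 + 1 = 16.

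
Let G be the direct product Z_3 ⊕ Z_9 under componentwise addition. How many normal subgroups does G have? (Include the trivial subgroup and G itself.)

10

G is abelian, so every subgroup is normal.
G has 10 subgroups in total, hence 10 normal subgroups.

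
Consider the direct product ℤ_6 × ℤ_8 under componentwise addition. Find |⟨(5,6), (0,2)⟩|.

|⟨(5,6)⟩| = 12 and |⟨(0,2)⟩| = 4, so |H| is a multiple of lcm(12, 4) = 12 and divides |G| = 48.
Closing under the operation: H = {(0,0), (0,2), (0,4), (0,6), (1,0), (1,2), (1,4), (1,6), (2,0), (2,2), (2,4), (2,6), (3,0), (3,2), (3,4), (3,6), (4,0), (4,2), (4,4), (4,6), (5,0), (5,2), (5,4), (5,6)}, so |H| = 24.

24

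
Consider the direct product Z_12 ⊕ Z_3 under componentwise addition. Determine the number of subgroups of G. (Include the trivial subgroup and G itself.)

18

|G| = 36, so by Lagrange every subgroup order divides 36. Divisors: 1, 2, 3, 4, 6, 9, 12, 18, 36.
Subgroups by order — order 1: 1; order 2: 1; order 3: 4; order 4: 1; order 6: 4; order 9: 1; order 12: 4; order 18: 1; order 36: 1.
Total: 1 + 1 + 4 + 1 + 4 + 1 + 4 + 1 + 1 = 18.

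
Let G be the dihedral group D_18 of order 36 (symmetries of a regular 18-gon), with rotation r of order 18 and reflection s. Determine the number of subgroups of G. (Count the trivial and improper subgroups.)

|G| = 36, so by Lagrange every subgroup order divides 36. Divisors: 1, 2, 3, 4, 6, 9, 12, 18, 36.
Subgroups by order — order 1: 1; order 2: 19; order 3: 1; order 4: 9; order 6: 7; order 9: 1; order 12: 3; order 18: 3; order 36: 1.
Total: 1 + 19 + 1 + 9 + 7 + 1 + 3 + 3 + 1 = 45.

45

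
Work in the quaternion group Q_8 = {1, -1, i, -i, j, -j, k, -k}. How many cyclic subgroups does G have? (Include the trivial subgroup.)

5

Each element a generates a cyclic subgroup ⟨a⟩; distinct elements may generate the same one (a cyclic group of order d has φ(d) generators).
Cyclic subgroups by order — order 1: 1; order 2: 1; order 4: 3.
Total: 5.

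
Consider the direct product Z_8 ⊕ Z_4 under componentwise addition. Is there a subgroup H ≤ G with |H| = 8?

8 | 32. A subgroup of order 8 is {(0,0), (0,1), (0,2), (0,3), (4,0), (4,1), (4,2), (4,3)}.

Yes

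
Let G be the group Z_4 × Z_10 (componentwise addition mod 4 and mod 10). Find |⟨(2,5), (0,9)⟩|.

20

|⟨(2,5)⟩| = 2 and |⟨(0,9)⟩| = 10, so |H| is a multiple of lcm(2, 10) = 10 and divides |G| = 40.
Closing under the operation: H = {(0,0), (0,1), (0,2), (0,3), (0,4), (0,5), (0,6), (0,7), (0,8), (0,9), (2,0), (2,1), (2,2), (2,3), (2,4), (2,5), (2,6), (2,7), (2,8), (2,9)}, so |H| = 20.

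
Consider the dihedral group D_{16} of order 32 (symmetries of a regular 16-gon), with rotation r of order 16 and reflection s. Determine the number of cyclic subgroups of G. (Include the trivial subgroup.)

21

Each element a generates a cyclic subgroup ⟨a⟩; distinct elements may generate the same one (a cyclic group of order d has φ(d) generators).
Cyclic subgroups by order — order 1: 1; order 2: 17; order 4: 1; order 8: 1; order 16: 1.
Total: 21.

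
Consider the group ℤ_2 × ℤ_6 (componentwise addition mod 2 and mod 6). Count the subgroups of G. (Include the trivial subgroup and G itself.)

|G| = 12, so by Lagrange every subgroup order divides 12. Divisors: 1, 2, 3, 4, 6, 12.
Subgroups by order — order 1: 1; order 2: 3; order 3: 1; order 4: 1; order 6: 3; order 12: 1.
Total: 1 + 3 + 1 + 1 + 3 + 1 = 10.

10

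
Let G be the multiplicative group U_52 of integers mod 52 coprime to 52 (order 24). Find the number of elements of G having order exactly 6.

The elements of order 6 are: 3, 17, 23, 35, 43, 49.
That's 6.

6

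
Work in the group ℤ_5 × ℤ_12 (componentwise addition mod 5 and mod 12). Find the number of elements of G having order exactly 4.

An element (a,b) has order lcm(ord(a), ord(b)); count pairs with lcm equal to 4.
Enumerating gives 2 such elements.

2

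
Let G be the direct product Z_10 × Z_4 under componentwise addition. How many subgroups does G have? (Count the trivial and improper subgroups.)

16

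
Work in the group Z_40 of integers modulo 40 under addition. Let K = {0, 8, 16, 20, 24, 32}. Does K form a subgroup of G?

No

|K| = 6 does not divide |G| = 40, so by Lagrange K is not a subgroup.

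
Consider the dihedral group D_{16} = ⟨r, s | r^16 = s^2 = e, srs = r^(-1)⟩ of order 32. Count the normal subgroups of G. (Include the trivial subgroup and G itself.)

G has 36 subgroups. Checking conjugation-invariance by order — order 1: 1/1 normal; order 2: 1/17 normal; order 4: 1/9 normal; order 8: 1/5 normal; order 16: 3/3 normal; order 32: 1/1 normal.
Total normal subgroups: 8.

8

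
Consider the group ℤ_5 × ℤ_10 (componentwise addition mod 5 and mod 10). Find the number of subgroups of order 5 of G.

6

|G| = 50 and 5 | 50, so subgroups of order 5 are possible by Lagrange.
The subgroups of order 5 are: {(0,0), (0,2), (0,4), (0,6), (0,8)}; {(0,0), (1,0), (2,0), (3,0), (4,0)}; {(0,0), (1,2), (2,4), (3,6), (4,8)}; {(0,0), (1,4), (2,8), (3,2), (4,6)}; … (6 in all).
So G has 6 subgroups of order 5.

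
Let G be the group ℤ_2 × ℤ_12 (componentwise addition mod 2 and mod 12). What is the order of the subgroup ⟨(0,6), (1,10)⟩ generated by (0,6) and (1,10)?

|⟨(0,6)⟩| = 2 and |⟨(1,10)⟩| = 6, so |H| is a multiple of lcm(2, 6) = 6 and divides |G| = 24.
Closing under the operation: H = {(0,0), (0,2), (0,4), (0,6), (0,8), (0,10), (1,0), (1,2), (1,4), (1,6), (1,8), (1,10)}, so |H| = 12.

12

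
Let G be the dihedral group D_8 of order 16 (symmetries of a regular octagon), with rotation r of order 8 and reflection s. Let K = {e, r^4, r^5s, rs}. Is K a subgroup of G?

|K| = 4 divides |G| = 16, consistent with Lagrange.
K contains the identity, every element's inverse is in K, and K is closed under ·: it is a subgroup.

Yes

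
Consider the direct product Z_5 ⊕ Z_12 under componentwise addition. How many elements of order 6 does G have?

An element (a,b) has order lcm(ord(a), ord(b)); count pairs with lcm equal to 6.
Enumerating gives 2 such elements.

2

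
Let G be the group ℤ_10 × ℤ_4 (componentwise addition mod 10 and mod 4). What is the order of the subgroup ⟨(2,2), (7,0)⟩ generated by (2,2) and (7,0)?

|⟨(2,2)⟩| = 10 and |⟨(7,0)⟩| = 10, so |H| is a multiple of lcm(10, 10) = 10 and divides |G| = 40.
Closing under the operation: H = {(0,0), (0,2), (1,0), (1,2), (2,0), (2,2), (3,0), (3,2), (4,0), (4,2), (5,0), (5,2), (6,0), (6,2), (7,0), (7,2), (8,0), (8,2), (9,0), (9,2)}, so |H| = 20.

20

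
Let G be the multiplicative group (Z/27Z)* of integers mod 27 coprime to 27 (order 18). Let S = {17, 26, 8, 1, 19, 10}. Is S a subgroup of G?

|S| = 6 divides |G| = 18, consistent with Lagrange.
S contains the identity, every element's inverse is in S, and S is closed under ·: it is a subgroup.
In fact S = ⟨17⟩.

Yes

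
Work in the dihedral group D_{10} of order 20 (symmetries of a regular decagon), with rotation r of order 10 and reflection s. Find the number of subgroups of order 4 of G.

5

|G| = 20 and 4 | 20, so subgroups of order 4 are possible by Lagrange.
The subgroups of order 4 are: {e, r^5, r^2s, r^7s}; {e, r^5, r^3s, r^8s}; {e, r^5, r^4s, r^9s}; {e, r^5, s, r^5s}; … (5 in all).
So G has 5 subgroups of order 4.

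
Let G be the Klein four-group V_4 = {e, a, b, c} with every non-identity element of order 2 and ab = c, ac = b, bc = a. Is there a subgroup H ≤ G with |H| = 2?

Yes

2 | 4. A subgroup of order 2 is {e, a}.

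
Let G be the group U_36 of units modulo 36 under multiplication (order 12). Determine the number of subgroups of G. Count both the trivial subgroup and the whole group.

10

|G| = 12, so by Lagrange every subgroup order divides 12. Divisors: 1, 2, 3, 4, 6, 12.
Subgroups by order — order 1: 1; order 2: 3; order 3: 1; order 4: 1; order 6: 3; order 12: 1.
Total: 1 + 3 + 1 + 1 + 3 + 1 = 10.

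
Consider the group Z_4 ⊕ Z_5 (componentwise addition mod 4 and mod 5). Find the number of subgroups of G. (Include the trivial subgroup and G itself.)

6

|G| = 20, so by Lagrange every subgroup order divides 20. Divisors: 1, 2, 4, 5, 10, 20.
Subgroups by order — order 1: 1; order 2: 1; order 4: 1; order 5: 1; order 10: 1; order 20: 1.
Total: 1 + 1 + 1 + 1 + 1 + 1 = 6.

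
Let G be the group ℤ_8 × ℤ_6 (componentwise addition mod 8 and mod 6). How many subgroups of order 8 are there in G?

|G| = 48 and 8 | 48, so subgroups of order 8 are possible by Lagrange.
The subgroups of order 8 are: {(0,0), (0,3), (2,0), (2,3), (4,0), (4,3), (6,0), (6,3)}; {(0,0), (1,0), (2,0), (3,0), (4,0), (5,0), (6,0), (7,0)}; {(0,0), (1,3), (2,0), (3,3), (4,0), (5,3), (6,0), (7,3)}.
So G has 3 subgroups of order 8.

3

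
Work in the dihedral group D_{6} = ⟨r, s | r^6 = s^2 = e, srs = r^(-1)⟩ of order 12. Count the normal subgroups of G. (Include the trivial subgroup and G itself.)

7

G has 16 subgroups. Checking conjugation-invariance by order — order 1: 1/1 normal; order 2: 1/7 normal; order 3: 1/1 normal; order 4: 0/3 normal; order 6: 3/3 normal; order 12: 1/1 normal.
Total normal subgroups: 7.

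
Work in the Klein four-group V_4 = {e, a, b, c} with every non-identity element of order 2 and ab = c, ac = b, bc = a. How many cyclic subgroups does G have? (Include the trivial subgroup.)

A cyclic subgroup of order d is generated by each of its φ(d) elements of order d, so the cyclic subgroups of order d number (#elements of order d)/φ(d).
Cyclic subgroups by order — order 1: 1; order 2: 3.
Total: 4.

4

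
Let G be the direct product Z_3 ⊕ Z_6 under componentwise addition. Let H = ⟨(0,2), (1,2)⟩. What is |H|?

9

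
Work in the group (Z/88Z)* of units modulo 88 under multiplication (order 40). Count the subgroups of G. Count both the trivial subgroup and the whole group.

|G| = 40, so by Lagrange every subgroup order divides 40. Divisors: 1, 2, 4, 5, 8, 10, 20, 40.
Subgroups by order — order 1: 1; order 2: 7; order 4: 7; order 5: 1; order 8: 1; order 10: 7; order 20: 7; order 40: 1.
Total: 1 + 7 + 7 + 1 + 1 + 7 + 7 + 1 = 32.

32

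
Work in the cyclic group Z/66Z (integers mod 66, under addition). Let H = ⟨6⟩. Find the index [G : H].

6

|⟨6⟩| = 11 and |G| = 66.
By Lagrange, [G : H] = |G|/|H| = 66/11 = 6.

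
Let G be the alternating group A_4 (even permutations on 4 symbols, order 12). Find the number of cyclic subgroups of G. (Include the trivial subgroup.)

A cyclic subgroup of order d is generated by each of its φ(d) elements of order d, so the cyclic subgroups of order d number (#elements of order d)/φ(d).
Cyclic subgroups by order — order 1: 1; order 2: 3; order 3: 4.
Total: 8.

8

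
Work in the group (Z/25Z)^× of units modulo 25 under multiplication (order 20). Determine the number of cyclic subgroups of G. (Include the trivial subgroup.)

6

Each element a generates a cyclic subgroup ⟨a⟩; distinct elements may generate the same one (a cyclic group of order d has φ(d) generators).
Cyclic subgroups by order — order 1: 1; order 2: 1; order 4: 1; order 5: 1; order 10: 1; order 20: 1.
Total: 6.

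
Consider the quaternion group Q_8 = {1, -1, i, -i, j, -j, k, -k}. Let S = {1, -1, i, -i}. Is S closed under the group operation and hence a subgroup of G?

Yes

|S| = 4 divides |G| = 8, consistent with Lagrange.
S contains the identity, every element's inverse is in S, and S is closed under ·: it is a subgroup.
In fact S = ⟨-i⟩.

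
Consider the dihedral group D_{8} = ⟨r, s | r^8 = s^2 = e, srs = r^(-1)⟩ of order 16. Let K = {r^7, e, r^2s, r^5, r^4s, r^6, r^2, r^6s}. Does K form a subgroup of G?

r^5 ∈ K but its inverse r^3 ∉ K, so K is not a subgroup.

No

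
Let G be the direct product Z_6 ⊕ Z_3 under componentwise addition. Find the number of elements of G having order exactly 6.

8

An element (a,b) has order lcm(ord(a), ord(b)); count pairs with lcm equal to 6.
Enumerating gives 8 such elements.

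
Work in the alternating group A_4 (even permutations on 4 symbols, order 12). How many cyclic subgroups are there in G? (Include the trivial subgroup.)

Each element a generates a cyclic subgroup ⟨a⟩; distinct elements may generate the same one (a cyclic group of order d has φ(d) generators).
Cyclic subgroups by order — order 1: 1; order 2: 3; order 3: 4.
Total: 8.

8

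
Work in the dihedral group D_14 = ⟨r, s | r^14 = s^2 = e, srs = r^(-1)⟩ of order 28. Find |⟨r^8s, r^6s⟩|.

|⟨r^8s⟩| = 2 and |⟨r^6s⟩| = 2, so |H| is a multiple of lcm(2, 2) = 2 and divides |G| = 28.
Closing under the operation: H = {e, r^2, r^4, r^6, r^8, r^10, r^12, s, r^2s, r^4s, r^6s, r^8s, r^10s, r^12s}, so |H| = 14.

14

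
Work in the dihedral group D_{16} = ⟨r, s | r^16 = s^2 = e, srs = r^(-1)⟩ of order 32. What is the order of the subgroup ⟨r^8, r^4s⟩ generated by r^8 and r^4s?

|⟨r^8⟩| = 2 and |⟨r^4s⟩| = 2, so |H| is a multiple of lcm(2, 2) = 2 and divides |G| = 32.
Closing under the operation: H = {e, r^8, r^4s, r^12s}, so |H| = 4.

4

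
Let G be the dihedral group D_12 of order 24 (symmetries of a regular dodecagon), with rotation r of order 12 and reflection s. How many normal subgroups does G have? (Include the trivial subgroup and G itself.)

9

G has 34 subgroups. Checking conjugation-invariance by order — order 1: 1/1 normal; order 2: 1/13 normal; order 3: 1/1 normal; order 4: 1/7 normal; order 6: 1/5 normal; order 8: 0/3 normal; order 12: 3/3 normal; order 24: 1/1 normal.
Total normal subgroups: 9.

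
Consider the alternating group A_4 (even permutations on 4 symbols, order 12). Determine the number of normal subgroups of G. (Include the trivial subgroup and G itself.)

3

G has 10 subgroups. Checking conjugation-invariance by order — order 1: 1/1 normal; order 2: 0/3 normal; order 3: 0/4 normal; order 4: 1/1 normal; order 12: 1/1 normal.
Total normal subgroups: 3.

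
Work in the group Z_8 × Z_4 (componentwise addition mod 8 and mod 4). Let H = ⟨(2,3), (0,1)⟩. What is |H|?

|⟨(2,3)⟩| = 4 and |⟨(0,1)⟩| = 4, so |H| is a multiple of lcm(4, 4) = 4 and divides |G| = 32.
Closing under the operation: H = {(0,0), (0,1), (0,2), (0,3), (2,0), (2,1), (2,2), (2,3), (4,0), (4,1), (4,2), (4,3), (6,0), (6,1), (6,2), (6,3)}, so |H| = 16.

16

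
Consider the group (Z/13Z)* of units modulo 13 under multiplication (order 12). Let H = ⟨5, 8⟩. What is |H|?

|⟨5⟩| = 4 and |⟨8⟩| = 4, so |H| is a multiple of lcm(4, 4) = 4 and divides |G| = 12.
Closing under the operation: H = {1, 5, 8, 12}, so |H| = 4.

4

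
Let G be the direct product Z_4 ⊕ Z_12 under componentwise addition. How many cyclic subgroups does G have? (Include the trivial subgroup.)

Each element a generates a cyclic subgroup ⟨a⟩; distinct elements may generate the same one (a cyclic group of order d has φ(d) generators).
Cyclic subgroups by order — order 1: 1; order 2: 3; order 3: 1; order 4: 6; order 6: 3; order 12: 6.
Total: 20.

20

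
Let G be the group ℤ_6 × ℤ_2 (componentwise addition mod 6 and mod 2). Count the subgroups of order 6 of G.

|G| = 12 and 6 | 12, so subgroups of order 6 are possible by Lagrange.
The subgroups of order 6 are: {(0,0), (0,1), (2,0), (2,1), (4,0), (4,1)}; {(0,0), (1,0), (2,0), (3,0), (4,0), (5,0)}; {(0,0), (1,1), (2,0), (3,1), (4,0), (5,1)}.
So G has 3 subgroups of order 6.

3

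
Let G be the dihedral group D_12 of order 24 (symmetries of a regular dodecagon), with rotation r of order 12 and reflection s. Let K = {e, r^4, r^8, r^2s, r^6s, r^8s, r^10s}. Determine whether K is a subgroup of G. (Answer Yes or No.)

|K| = 7 does not divide |G| = 24, so by Lagrange K is not a subgroup.

No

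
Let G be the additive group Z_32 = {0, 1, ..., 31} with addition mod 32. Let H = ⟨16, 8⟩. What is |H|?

|⟨16⟩| = 2 and |⟨8⟩| = 4, so |H| is a multiple of lcm(2, 4) = 4 and divides |G| = 32.
Closing under the operation: H = {0, 8, 16, 24}, so |H| = 4.

4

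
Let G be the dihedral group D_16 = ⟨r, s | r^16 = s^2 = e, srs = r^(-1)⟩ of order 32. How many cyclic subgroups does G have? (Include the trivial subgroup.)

21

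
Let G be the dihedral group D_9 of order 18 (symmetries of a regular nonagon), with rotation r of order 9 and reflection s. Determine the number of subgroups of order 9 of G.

|G| = 18 and 9 | 18, so subgroups of order 9 are possible by Lagrange.
The subgroups of order 9 are: {e, r, r^2, r^3, r^4, r^5, r^6, r^7, r^8}.
So G has 1 subgroup of order 9.

1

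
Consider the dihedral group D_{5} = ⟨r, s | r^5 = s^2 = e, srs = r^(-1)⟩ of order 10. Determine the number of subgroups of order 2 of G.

|G| = 10 and 2 | 10, so subgroups of order 2 are possible by Lagrange.
The subgroups of order 2 are: {e, r^2s}; {e, r^3s}; {e, r^4s}; {e, rs}; … (5 in all).
So G has 5 subgroups of order 2.

5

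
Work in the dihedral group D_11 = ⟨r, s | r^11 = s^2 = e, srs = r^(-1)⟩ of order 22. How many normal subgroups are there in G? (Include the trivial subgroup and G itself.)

G has 14 subgroups. Checking conjugation-invariance by order — order 1: 1/1 normal; order 2: 0/11 normal; order 11: 1/1 normal; order 22: 1/1 normal.
Total normal subgroups: 3.

3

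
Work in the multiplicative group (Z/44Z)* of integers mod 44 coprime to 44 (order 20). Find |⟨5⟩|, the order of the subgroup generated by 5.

Compute successive powers of 5 mod 44: 5, 25, 37, 9, 1; 5^5 ≡ 1 (mod 44).
So |⟨5⟩| = 5.

5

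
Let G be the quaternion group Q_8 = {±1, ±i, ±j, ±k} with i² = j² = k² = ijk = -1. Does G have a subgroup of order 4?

Yes

4 | 8. A subgroup of order 4 is {1, -1, i, -i}.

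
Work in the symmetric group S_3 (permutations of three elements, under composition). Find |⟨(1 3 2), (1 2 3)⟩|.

|⟨(1 3 2)⟩| = 3 and |⟨(1 2 3)⟩| = 3, so |H| is a multiple of lcm(3, 3) = 3 and divides |G| = 6.
Closing under the operation: H = {e, (1 2 3), (1 3 2)}, so |H| = 3.

3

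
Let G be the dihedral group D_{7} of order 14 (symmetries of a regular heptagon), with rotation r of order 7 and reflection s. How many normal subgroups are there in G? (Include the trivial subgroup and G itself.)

3

G has 10 subgroups. Checking conjugation-invariance by order — order 1: 1/1 normal; order 2: 0/7 normal; order 7: 1/1 normal; order 14: 1/1 normal.
Total normal subgroups: 3.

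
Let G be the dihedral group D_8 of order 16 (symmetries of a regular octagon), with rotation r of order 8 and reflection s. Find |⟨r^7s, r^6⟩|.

|⟨r^7s⟩| = 2 and |⟨r^6⟩| = 4, so |H| is a multiple of lcm(2, 4) = 4 and divides |G| = 16.
Closing under the operation: H = {e, r^2, r^4, r^6, rs, r^3s, r^5s, r^7s}, so |H| = 8.

8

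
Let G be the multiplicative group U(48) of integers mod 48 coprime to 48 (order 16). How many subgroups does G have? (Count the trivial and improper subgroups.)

|G| = 16, so by Lagrange every subgroup order divides 16. Divisors: 1, 2, 4, 8, 16.
Subgroups by order — order 1: 1; order 2: 7; order 4: 11; order 8: 7; order 16: 1.
Total: 1 + 7 + 11 + 7 + 1 = 27.

27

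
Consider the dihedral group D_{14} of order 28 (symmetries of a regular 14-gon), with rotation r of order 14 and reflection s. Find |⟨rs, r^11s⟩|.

|⟨rs⟩| = 2 and |⟨r^11s⟩| = 2, so |H| is a multiple of lcm(2, 2) = 2 and divides |G| = 28.
Closing under the operation: H = {e, r^2, r^4, r^6, r^8, r^10, r^12, rs, r^3s, r^5s, r^7s, r^9s, r^11s, r^13s}, so |H| = 14.

14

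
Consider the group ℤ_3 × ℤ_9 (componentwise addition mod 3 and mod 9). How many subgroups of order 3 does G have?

4

|G| = 27 and 3 | 27, so subgroups of order 3 are possible by Lagrange.
The subgroups of order 3 are: {(0,0), (0,3), (0,6)}; {(0,0), (1,0), (2,0)}; {(0,0), (1,3), (2,6)}; {(0,0), (1,6), (2,3)}.
So G has 4 subgroups of order 3.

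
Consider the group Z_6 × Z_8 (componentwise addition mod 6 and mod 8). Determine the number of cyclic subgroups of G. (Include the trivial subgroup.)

Group the elements of G by the cyclic subgroup they generate; each cyclic subgroup of order d accounts for φ(d) elements.
Cyclic subgroups by order — order 1: 1; order 2: 3; order 3: 1; order 4: 2; order 6: 3; order 8: 2; order 12: 2; order 24: 2.
Total: 16.

16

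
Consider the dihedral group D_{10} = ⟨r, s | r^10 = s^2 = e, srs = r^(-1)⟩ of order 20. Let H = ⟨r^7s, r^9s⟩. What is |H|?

10

|⟨r^7s⟩| = 2 and |⟨r^9s⟩| = 2, so |H| is a multiple of lcm(2, 2) = 2 and divides |G| = 20.
Closing under the operation: H = {e, r^2, r^4, r^6, r^8, rs, r^3s, r^5s, r^7s, r^9s}, so |H| = 10.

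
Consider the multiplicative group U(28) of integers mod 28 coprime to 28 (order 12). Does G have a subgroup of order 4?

4 | 12. A subgroup of order 4 is {1, 13, 15, 27}.

Yes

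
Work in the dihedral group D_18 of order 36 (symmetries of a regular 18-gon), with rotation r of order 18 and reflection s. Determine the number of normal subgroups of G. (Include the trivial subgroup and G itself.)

G has 45 subgroups. Checking conjugation-invariance by order — order 1: 1/1 normal; order 2: 1/19 normal; order 3: 1/1 normal; order 4: 0/9 normal; order 6: 1/7 normal; order 9: 1/1 normal; order 12: 0/3 normal; order 18: 3/3 normal; order 36: 1/1 normal.
Total normal subgroups: 9.

9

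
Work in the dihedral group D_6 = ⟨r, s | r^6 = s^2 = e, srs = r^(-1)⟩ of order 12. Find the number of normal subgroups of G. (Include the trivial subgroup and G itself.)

G has 16 subgroups. Checking conjugation-invariance by order — order 1: 1/1 normal; order 2: 1/7 normal; order 3: 1/1 normal; order 4: 0/3 normal; order 6: 3/3 normal; order 12: 1/1 normal.
Total normal subgroups: 7.

7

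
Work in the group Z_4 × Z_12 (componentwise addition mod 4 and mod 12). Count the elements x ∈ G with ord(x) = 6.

An element (a,b) has order lcm(ord(a), ord(b)); count pairs with lcm equal to 6.
Enumerating gives 6 such elements.

6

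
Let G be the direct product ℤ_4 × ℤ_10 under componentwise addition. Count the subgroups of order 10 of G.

3

|G| = 40 and 10 | 40, so subgroups of order 10 are possible by Lagrange.
The subgroups of order 10 are: {(0,0), (0,1), (0,2), (0,3), (0,4), (0,5), (0,6), (0,7), (0,8), (0,9)}; {(0,0), (0,2), (0,4), (0,6), (0,8), (2,0), (2,2), (2,4), (2,6), (2,8)}; {(0,0), (0,2), (0,4), (0,6), (0,8), (2,1), (2,3), (2,5), (2,7), (2,9)}.
So G has 3 subgroups of order 10.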